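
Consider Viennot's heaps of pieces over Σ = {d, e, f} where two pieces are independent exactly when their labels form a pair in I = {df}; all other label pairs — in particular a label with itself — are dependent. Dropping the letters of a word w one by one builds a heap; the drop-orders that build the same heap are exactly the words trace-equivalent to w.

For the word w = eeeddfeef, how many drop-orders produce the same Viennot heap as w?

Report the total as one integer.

3

piece 0:e — minimal
piece 1:e rests on {0:e}
piece 2:e rests on {1:e}
piece 3:d rests on {2:e}
piece 4:d rests on {3:d}
piece 5:f rests on {2:e}
piece 6:e rests on {4:d, 5:f}
piece 7:e rests on {6:e}
piece 8:f rests on {7:e}
minimal pieces: {0:e}
ways to finish when only these pieces remain (= sum over removing one remaining piece with nothing left below it):
  1 left: {8}→1
  2 left: {7,8}→1
  3 left: {6,7,8}→1
  4 left: {4,6,7,8}→1  {5,6,7,8}→1
  5 left: {3,4,6,7,8}→1  {4,5,6,7,8}→2
  6 left: {3,4,5,6,7,8}→3
  7 left: {2,3,4,5,6,7,8}→3
  placing 0:e first → 3 extensions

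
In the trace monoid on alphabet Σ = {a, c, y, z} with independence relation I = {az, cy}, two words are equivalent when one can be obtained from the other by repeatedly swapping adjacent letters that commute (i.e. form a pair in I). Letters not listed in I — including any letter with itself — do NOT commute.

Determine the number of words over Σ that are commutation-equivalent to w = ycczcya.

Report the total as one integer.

6

#0=y has no predecessor
#1=c has no predecessor
#2=c depends on [1:c]
#3=z depends on [0:y, 2:c]
#4=c depends on [3:z]
#5=y depends on [3:z]
#6=a depends on [4:c, 5:y]
sources: [0:y, 1:c]
N(rest) = Σ N(rest − s) over sources s of rest; N(one piece) = 1:
  size 1 → [6]=1
  size 2 → [4,6]=1  [5,6]=1
  size 3 → [4,5,6]=2
  size 4 → [3,4,5,6]=2
  size 5 → [0,3,4,5,6]=2  [2,3,4,5,6]=2
  first=0(y) contributes 2
  first=1(c) contributes 4
|[w]| = 6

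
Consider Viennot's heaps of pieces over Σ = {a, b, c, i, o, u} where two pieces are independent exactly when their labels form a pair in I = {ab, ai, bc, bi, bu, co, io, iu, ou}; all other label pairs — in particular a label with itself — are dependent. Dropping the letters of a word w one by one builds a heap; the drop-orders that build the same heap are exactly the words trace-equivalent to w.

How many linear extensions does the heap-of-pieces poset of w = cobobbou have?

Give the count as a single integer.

28

drop 0:c onto floor
drop 1:o onto floor
drop 2:b onto {1:o}
drop 3:o onto {2:b}
drop 4:b onto {3:o}
drop 5:b onto {4:b}
drop 6:o onto {5:b}
drop 7:u onto {0:c}
ground layer = {0:c, 1:o}
drop-orders for the pieces not yet dropped (sum over which currently-grounded one goes next):
  1 to go: {6} 1  {7} 1
  2 to go: {0,7} 1  {5,6} 1  {6,7} 2
  3 to go: {0,6,7} 3  {4,5,6} 1  {5,6,7} 3
  4 to go: {0,5,6,7} 6  {3,4,5,6} 1  {4,5,6,7} 4
  5 to go: {0,4,5,6,7} 10  {2,3,4,5,6} 1  {3,4,5,6,7} 5
  6 to go: {0,3,4,5,6,7} 15  {1,2,3,4,5,6} 1  {2,3,4,5,6,7} 6
  if 0:c drops first: 7 orders
  if 1:o drops first: 21 orders
heap linearizations: 28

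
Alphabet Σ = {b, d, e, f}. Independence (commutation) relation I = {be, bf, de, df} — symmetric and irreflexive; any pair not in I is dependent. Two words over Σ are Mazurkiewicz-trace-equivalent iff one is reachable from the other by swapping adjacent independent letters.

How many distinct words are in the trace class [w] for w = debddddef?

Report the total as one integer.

84

#0=d has no predecessor
#1=e has no predecessor
#2=b depends on [0:d]
#3=d depends on [2:b]
#4=d depends on [3:d]
#5=d depends on [4:d]
#6=d depends on [5:d]
#7=e depends on [1:e]
#8=f depends on [7:e]
sources: [0:d, 1:e]
N(rest) = Σ N(rest − s) over sources s of rest; N(one piece) = 1:
  size 1 → [6]=1  [8]=1
  size 2 → [5,6]=1  [6,8]=2  [7,8]=1
  size 3 → [1,7,8]=1  [4,5,6]=1  [5,6,8]=3  [6,7,8]=3
  size 4 → [1,6,7,8]=4  [3,4,5,6]=1  [4,5,6,8]=4  [5,6,7,8]=6
  size 5 → [1,5,6,7,8]=10  [2,3,4,5,6]=1  [3,4,5,6,8]=5  [4,5,6,7,8]=10
  size 6 → [0,2,3,4,5,6]=1  [1,4,5,6,7,8]=20  [2,3,4,5,6,8]=6  [3,4,5,6,7,8]=15
  size 7 → [0,2,3,4,5,6,8]=7  [1,3,4,5,6,7,8]=35  [2,3,4,5,6,7,8]=21
  first=0(d) contributes 56
  first=1(e) contributes 28
|[w]| = 84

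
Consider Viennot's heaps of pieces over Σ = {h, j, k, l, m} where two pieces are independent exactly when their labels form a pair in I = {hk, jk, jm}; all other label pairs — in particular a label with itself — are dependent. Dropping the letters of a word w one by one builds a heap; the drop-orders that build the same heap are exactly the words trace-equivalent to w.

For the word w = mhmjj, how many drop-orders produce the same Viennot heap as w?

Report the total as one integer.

0(m) covers ∅
1(h) covers 0:m
2(m) covers 1:h
3(j) covers 1:h
4(j) covers 3:j
floor of heap: 0:m
completions by unplaced set U, small U first (add the entries for U minus each lowest piece of U):
  |U|=1: {2}:1  {4}:1
  |U|=2: {2,4}:2  {3,4}:1
  |U|=3: {2,3,4}:3
  start at 0(m): 3

3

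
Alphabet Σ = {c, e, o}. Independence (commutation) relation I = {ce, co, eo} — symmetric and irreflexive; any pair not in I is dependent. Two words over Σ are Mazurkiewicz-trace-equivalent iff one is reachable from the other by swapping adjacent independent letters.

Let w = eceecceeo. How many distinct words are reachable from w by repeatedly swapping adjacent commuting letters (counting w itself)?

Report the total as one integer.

piece 0:e — minimal
piece 1:c — minimal
piece 2:e rests on {0:e}
piece 3:e rests on {2:e}
piece 4:c rests on {1:c}
piece 5:c rests on {4:c}
piece 6:e rests on {3:e}
piece 7:e rests on {6:e}
piece 8:o — minimal
minimal pieces: {0:e, 1:c, 8:o}
ways to finish when only these pieces remain (= sum over removing one remaining piece with nothing left below it):
  1 left: {5}→1  {7}→1  {8}→1
  2 left: {4,5}→1  {5,7}→2  {5,8}→2  {6,7}→1  {7,8}→2
  3 left: {1,4,5}→1  {3,6,7}→1  {4,5,7}→3  {4,5,8}→3  {5,6,7}→3  {5,7,8}→6  {6,7,8}→3
  4 left: {1,4,5,7}→4  {1,4,5,8}→4  {2,3,6,7}→1  {3,5,6,7}→4  {3,6,7,8}→4  {4,5,6,7}→6  {4,5,7,8}→12  {5,6,7,8}→12
  5 left: {0,2,3,6,7}→1  {1,4,5,6,7}→10  {1,4,5,7,8}→20  {2,3,5,6,7}→5  {2,3,6,7,8}→5  {3,4,5,6,7}→10  {3,5,6,7,8}→20  {4,5,6,7,8}→30
  6 left: {0,2,3,5,6,7}→6  {0,2,3,6,7,8}→6  {1,3,4,5,6,7}→20  {1,4,5,6,7,8}→60  {2,3,4,5,6,7}→15  {2,3,5,6,7,8}→30  {3,4,5,6,7,8}→60
  7 left: {0,2,3,4,5,6,7}→21  {0,2,3,5,6,7,8}→42  {1,2,3,4,5,6,7}→35  {1,3,4,5,6,7,8}→140  {2,3,4,5,6,7,8}→105
  placing 0:e first → 280 extensions
  placing 1:c first → 168 extensions
  placing 8:o first → 56 extensions
total linear extensions = 504

504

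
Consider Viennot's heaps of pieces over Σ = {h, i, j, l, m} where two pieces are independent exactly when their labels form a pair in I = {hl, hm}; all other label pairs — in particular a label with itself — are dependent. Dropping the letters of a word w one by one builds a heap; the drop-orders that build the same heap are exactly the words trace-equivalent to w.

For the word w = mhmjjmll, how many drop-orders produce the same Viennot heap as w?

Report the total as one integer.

#0=m has no predecessor
#1=h has no predecessor
#2=m depends on [0:m]
#3=j depends on [1:h, 2:m]
#4=j depends on [3:j]
#5=m depends on [4:j]
#6=l depends on [5:m]
#7=l depends on [6:l]
sources: [0:m, 1:h]
N(rest) = Σ N(rest − s) over sources s of rest; N(one piece) = 1:
  size 1 → [7]=1
  size 2 → [6,7]=1
  size 3 → [5,6,7]=1
  size 4 → [4,5,6,7]=1
  size 5 → [3,4,5,6,7]=1
  size 6 → [1,3,4,5,6,7]=1  [2,3,4,5,6,7]=1
  first=0(m) contributes 2
  first=1(h) contributes 1
|[w]| = 3

3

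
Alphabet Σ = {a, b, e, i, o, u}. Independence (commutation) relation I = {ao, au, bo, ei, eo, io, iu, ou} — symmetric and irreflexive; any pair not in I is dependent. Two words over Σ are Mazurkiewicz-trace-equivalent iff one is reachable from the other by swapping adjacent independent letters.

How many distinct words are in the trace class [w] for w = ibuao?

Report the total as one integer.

10

#0=i has no predecessor
#1=b depends on [0:i]
#2=u depends on [1:b]
#3=a depends on [1:b]
#4=o has no predecessor
sources: [0:i, 4:o]
N(rest) = Σ N(rest − s) over sources s of rest; N(one piece) = 1:
  size 1 → [2]=1  [3]=1  [4]=1
  size 2 → [2,3]=2  [2,4]=2  [3,4]=2
  size 3 → [1,2,3]=2  [2,3,4]=6
  first=0(i) contributes 8
  first=4(o) contributes 2
|[w]| = 10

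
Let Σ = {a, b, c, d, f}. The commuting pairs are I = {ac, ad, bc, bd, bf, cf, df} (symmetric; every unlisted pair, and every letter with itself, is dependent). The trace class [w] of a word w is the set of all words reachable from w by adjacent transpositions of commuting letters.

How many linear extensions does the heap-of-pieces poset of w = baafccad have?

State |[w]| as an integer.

0(b) covers ∅
1(a) covers 0:b
2(a) covers 1:a
3(f) covers 2:a
4(c) covers ∅
5(c) covers 4:c
6(a) covers 3:f
7(d) covers 5:c
floor of heap: 0:b, 4:c
completions by unplaced set U, small U first (add the entries for U minus each lowest piece of U):
  |U|=1: {6}:1  {7}:1
  |U|=2: {3,6}:1  {5,7}:1  {6,7}:2
  |U|=3: {2,3,6}:1  {3,6,7}:3  {4,5,7}:1  {5,6,7}:3
  |U|=4: {1,2,3,6}:1  {2,3,6,7}:4  {3,5,6,7}:6  {4,5,6,7}:4
  |U|=5: {0,1,2,3,6}:1  {1,2,3,6,7}:5  {2,3,5,6,7}:10  {3,4,5,6,7}:10
  |U|=6: {0,1,2,3,6,7}:6  {1,2,3,5,6,7}:15  {2,3,4,5,6,7}:20
  start at 0(b): 35
  start at 4(c): 21
sum over floor = 56

56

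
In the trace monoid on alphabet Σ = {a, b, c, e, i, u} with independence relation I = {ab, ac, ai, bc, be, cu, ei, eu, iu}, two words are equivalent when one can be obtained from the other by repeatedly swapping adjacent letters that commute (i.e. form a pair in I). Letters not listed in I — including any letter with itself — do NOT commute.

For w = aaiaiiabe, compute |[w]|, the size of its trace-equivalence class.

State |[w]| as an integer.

126

piece 0:a — minimal
piece 1:a rests on {0:a}
piece 2:i — minimal
piece 3:a rests on {1:a}
piece 4:i rests on {2:i}
piece 5:i rests on {4:i}
piece 6:a rests on {3:a}
piece 7:b rests on {5:i}
piece 8:e rests on {6:a}
minimal pieces: {0:a, 2:i}
ways to finish when only these pieces remain (= sum over removing one remaining piece with nothing left below it):
  1 left: {7}→1  {8}→1
  2 left: {5,7}→1  {6,8}→1  {7,8}→2
  3 left: {3,6,8}→1  {4,5,7}→1  {5,7,8}→3  {6,7,8}→3
  4 left: {1,3,6,8}→1  {2,4,5,7}→1  {3,6,7,8}→4  {4,5,7,8}→4  {5,6,7,8}→6
  5 left: {0,1,3,6,8}→1  {1,3,6,7,8}→5  {2,4,5,7,8}→5  {3,5,6,7,8}→10  {4,5,6,7,8}→10
  6 left: {0,1,3,6,7,8}→6  {1,3,5,6,7,8}→15  {2,4,5,6,7,8}→15  {3,4,5,6,7,8}→20
  7 left: {0,1,3,5,6,7,8}→21  {1,3,4,5,6,7,8}→35  {2,3,4,5,6,7,8}→35
  placing 0:a first → 70 extensions
  placing 2:i first → 56 extensions
total linear extensions = 126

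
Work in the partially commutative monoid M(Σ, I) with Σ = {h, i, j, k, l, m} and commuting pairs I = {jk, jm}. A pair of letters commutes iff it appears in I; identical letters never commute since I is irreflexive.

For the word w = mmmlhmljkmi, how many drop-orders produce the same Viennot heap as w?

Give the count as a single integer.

3

piece 0:m — minimal
piece 1:m rests on {0:m}
piece 2:m rests on {1:m}
piece 3:l rests on {2:m}
piece 4:h rests on {3:l}
piece 5:m rests on {4:h}
piece 6:l rests on {5:m}
piece 7:j rests on {6:l}
piece 8:k rests on {6:l}
piece 9:m rests on {8:k}
piece 10:i rests on {7:j, 9:m}
minimal pieces: {0:m}
ways to finish when only these pieces remain (= sum over removing one remaining piece with nothing left below it):
  1 left: {10}→1
  2 left: {7,10}→1  {9,10}→1
  3 left: {7,9,10}→2  {8,9,10}→1
  4 left: {7,8,9,10}→3
  5 left: {6,7,8,9,10}→3
  6 left: {5,6,7,8,9,10}→3
  7 left: {4,5,6,7,8,9,10}→3
  8 left: {3,4,5,6,7,8,9,10}→3
  9 left: {2,3,4,5,6,7,8,9,10}→3
  placing 0:m first → 3 extensions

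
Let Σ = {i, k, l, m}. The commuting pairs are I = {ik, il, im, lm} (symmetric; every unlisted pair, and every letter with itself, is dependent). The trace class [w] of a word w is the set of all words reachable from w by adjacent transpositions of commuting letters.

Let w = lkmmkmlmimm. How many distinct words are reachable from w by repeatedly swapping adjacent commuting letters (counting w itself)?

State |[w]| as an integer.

55

#0=l has no predecessor
#1=k depends on [0:l]
#2=m depends on [1:k]
#3=m depends on [2:m]
#4=k depends on [3:m]
#5=m depends on [4:k]
#6=l depends on [4:k]
#7=m depends on [5:m]
#8=i has no predecessor
#9=m depends on [7:m]
#10=m depends on [9:m]
sources: [0:l, 8:i]
N(rest) = Σ N(rest − s) over sources s of rest; N(one piece) = 1:
  size 1 → [6]=1  [8]=1  [10]=1
  size 2 → [6,8]=2  [6,10]=2  [8,10]=2  [9,10]=1
  size 3 → [6,8,10]=6  [6,9,10]=3  [7,9,10]=1  [8,9,10]=3
  size 4 → [5,7,9,10]=1  [6,7,9,10]=4  [6,8,9,10]=12  [7,8,9,10]=4
  size 5 → [5,6,7,9,10]=5  [5,7,8,9,10]=5  [6,7,8,9,10]=20
  size 6 → [4,5,6,7,9,10]=5  [5,6,7,8,9,10]=30
  size 7 → [3,4,5,6,7,9,10]=5  [4,5,6,7,8,9,10]=35
  size 8 → [2,3,4,5,6,7,9,10]=5  [3,4,5,6,7,8,9,10]=40
  size 9 → [1,2,3,4,5,6,7,9,10]=5  [2,3,4,5,6,7,8,9,10]=45
  first=0(l) contributes 50
  first=8(i) contributes 5
|[w]| = 55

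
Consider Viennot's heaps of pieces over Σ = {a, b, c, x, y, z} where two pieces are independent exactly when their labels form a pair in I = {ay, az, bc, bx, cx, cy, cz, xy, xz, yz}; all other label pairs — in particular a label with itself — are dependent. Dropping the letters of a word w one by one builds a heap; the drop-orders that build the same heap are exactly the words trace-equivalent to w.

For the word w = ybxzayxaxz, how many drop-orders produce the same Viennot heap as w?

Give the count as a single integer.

#0=y has no predecessor
#1=b depends on [0:y]
#2=x has no predecessor
#3=z depends on [1:b]
#4=a depends on [1:b, 2:x]
#5=y depends on [1:b]
#6=x depends on [4:a]
#7=a depends on [6:x]
#8=x depends on [7:a]
#9=z depends on [3:z]
sources: [0:y, 2:x]
N(rest) = Σ N(rest − s) over sources s of rest; N(one piece) = 1:
  size 1 → [5]=1  [8]=1  [9]=1
  size 2 → [3,9]=1  [5,8]=2  [5,9]=2  [7,8]=1  [8,9]=2
  size 3 → [3,5,9]=3  [3,8,9]=3  [5,7,8]=3  [5,8,9]=6  [6,7,8]=1  [7,8,9]=3
  size 4 → [3,5,8,9]=12  [3,7,8,9]=6  [4,6,7,8]=1  [5,6,7,8]=4  [5,7,8,9]=12  [6,7,8,9]=4
  size 5 → [2,4,6,7,8]=1  [3,5,7,8,9]=30  [3,6,7,8,9]=10  [4,5,6,7,8]=5  [4,6,7,8,9]=5  [5,6,7,8,9]=20
  size 6 → [2,4,5,6,7,8]=6  [2,4,6,7,8,9]=6  [3,4,6,7,8,9]=15  [3,5,6,7,8,9]=60  [4,5,6,7,8,9]=30
  size 7 → [2,3,4,6,7,8,9]=21  [2,4,5,6,7,8,9]=42  [3,4,5,6,7,8,9]=105
  size 8 → [1,3,4,5,6,7,8,9]=105  [2,3,4,5,6,7,8,9]=168
  first=0(y) contributes 273
  first=2(x) contributes 105
|[w]| = 378

378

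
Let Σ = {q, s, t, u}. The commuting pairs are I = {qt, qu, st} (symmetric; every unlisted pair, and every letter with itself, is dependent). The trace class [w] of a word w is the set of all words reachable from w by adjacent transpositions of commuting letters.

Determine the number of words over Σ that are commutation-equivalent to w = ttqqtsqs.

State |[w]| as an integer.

56

#0=t has no predecessor
#1=t depends on [0:t]
#2=q has no predecessor
#3=q depends on [2:q]
#4=t depends on [1:t]
#5=s depends on [3:q]
#6=q depends on [5:s]
#7=s depends on [6:q]
sources: [0:t, 2:q]
N(rest) = Σ N(rest − s) over sources s of rest; N(one piece) = 1:
  size 1 → [4]=1  [7]=1
  size 2 → [1,4]=1  [4,7]=2  [6,7]=1
  size 3 → [0,1,4]=1  [1,4,7]=3  [4,6,7]=3  [5,6,7]=1
  size 4 → [0,1,4,7]=4  [1,4,6,7]=6  [3,5,6,7]=1  [4,5,6,7]=4
  size 5 → [0,1,4,6,7]=10  [1,4,5,6,7]=10  [2,3,5,6,7]=1  [3,4,5,6,7]=5
  size 6 → [0,1,4,5,6,7]=20  [1,3,4,5,6,7]=15  [2,3,4,5,6,7]=6
  first=0(t) contributes 21
  first=2(q) contributes 35
|[w]| = 56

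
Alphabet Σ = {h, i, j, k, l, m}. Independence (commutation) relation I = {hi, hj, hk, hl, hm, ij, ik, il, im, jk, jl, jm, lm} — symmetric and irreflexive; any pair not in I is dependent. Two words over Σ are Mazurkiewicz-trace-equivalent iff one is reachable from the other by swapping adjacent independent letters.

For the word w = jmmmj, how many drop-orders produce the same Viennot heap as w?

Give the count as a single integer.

10

piece 0:j — minimal
piece 1:m — minimal
piece 2:m rests on {1:m}
piece 3:m rests on {2:m}
piece 4:j rests on {0:j}
minimal pieces: {0:j, 1:m}
ways to finish when only these pieces remain (= sum over removing one remaining piece with nothing left below it):
  1 left: {3}→1  {4}→1
  2 left: {0,4}→1  {2,3}→1  {3,4}→2
  3 left: {0,3,4}→3  {1,2,3}→1  {2,3,4}→3
  placing 0:j first → 4 extensions
  placing 1:m first → 6 extensions
total linear extensions = 10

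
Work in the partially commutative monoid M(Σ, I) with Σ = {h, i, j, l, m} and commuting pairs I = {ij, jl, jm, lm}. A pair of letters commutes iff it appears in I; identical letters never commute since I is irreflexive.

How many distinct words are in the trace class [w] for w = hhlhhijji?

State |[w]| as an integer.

piece 0:h — minimal
piece 1:h rests on {0:h}
piece 2:l rests on {1:h}
piece 3:h rests on {2:l}
piece 4:h rests on {3:h}
piece 5:i rests on {4:h}
piece 6:j rests on {4:h}
piece 7:j rests on {6:j}
piece 8:i rests on {5:i}
minimal pieces: {0:h}
ways to finish when only these pieces remain (= sum over removing one remaining piece with nothing left below it):
  1 left: {7}→1  {8}→1
  2 left: {5,8}→1  {6,7}→1  {7,8}→2
  3 left: {5,7,8}→3  {6,7,8}→3
  4 left: {5,6,7,8}→6
  5 left: {4,5,6,7,8}→6
  6 left: {3,4,5,6,7,8}→6
  7 left: {2,3,4,5,6,7,8}→6
  placing 0:h first → 6 extensions

6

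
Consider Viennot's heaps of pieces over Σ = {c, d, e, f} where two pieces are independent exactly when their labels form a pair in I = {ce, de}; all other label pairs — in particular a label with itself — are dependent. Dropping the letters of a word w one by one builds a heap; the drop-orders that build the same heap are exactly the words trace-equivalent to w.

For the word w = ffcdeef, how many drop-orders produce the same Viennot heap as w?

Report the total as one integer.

6

piece 0:f — minimal
piece 1:f rests on {0:f}
piece 2:c rests on {1:f}
piece 3:d rests on {2:c}
piece 4:e rests on {1:f}
piece 5:e rests on {4:e}
piece 6:f rests on {3:d, 5:e}
minimal pieces: {0:f}
ways to finish when only these pieces remain (= sum over removing one remaining piece with nothing left below it):
  1 left: {6}→1
  2 left: {3,6}→1  {5,6}→1
  3 left: {2,3,6}→1  {3,5,6}→2  {4,5,6}→1
  4 left: {2,3,5,6}→3  {3,4,5,6}→3
  5 left: {2,3,4,5,6}→6
  placing 0:f first → 6 extensions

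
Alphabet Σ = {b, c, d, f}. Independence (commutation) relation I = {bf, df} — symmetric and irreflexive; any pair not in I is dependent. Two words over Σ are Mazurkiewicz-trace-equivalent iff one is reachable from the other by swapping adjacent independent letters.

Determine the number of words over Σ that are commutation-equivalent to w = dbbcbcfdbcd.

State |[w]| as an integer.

0(d) covers ∅
1(b) covers 0:d
2(b) covers 1:b
3(c) covers 2:b
4(b) covers 3:c
5(c) covers 4:b
6(f) covers 5:c
7(d) covers 5:c
8(b) covers 7:d
9(c) covers 6:f, 8:b
10(d) covers 9:c
floor of heap: 0:d
completions by unplaced set U, small U first (add the entries for U minus each lowest piece of U):
  |U|=1: {10}:1
  |U|=2: {9,10}:1
  |U|=3: {6,9,10}:1  {8,9,10}:1
  |U|=4: {6,8,9,10}:2  {7,8,9,10}:1
  |U|=5: {6,7,8,9,10}:3
  |U|=6: {5,6,7,8,9,10}:3
  |U|=7: {4,5,6,7,8,9,10}:3
  |U|=8: {3,4,5,6,7,8,9,10}:3
  |U|=9: {2,3,4,5,6,7,8,9,10}:3
  start at 0(d): 3

3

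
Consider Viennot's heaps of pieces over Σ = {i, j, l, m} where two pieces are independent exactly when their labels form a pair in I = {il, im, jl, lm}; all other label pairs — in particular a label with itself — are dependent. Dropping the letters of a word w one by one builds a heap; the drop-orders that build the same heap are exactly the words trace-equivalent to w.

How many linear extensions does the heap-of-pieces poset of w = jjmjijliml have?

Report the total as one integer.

0(j) covers ∅
1(j) covers 0:j
2(m) covers 1:j
3(j) covers 2:m
4(i) covers 3:j
5(j) covers 4:i
6(l) covers ∅
7(i) covers 5:j
8(m) covers 5:j
9(l) covers 6:l
floor of heap: 0:j, 6:l
completions by unplaced set U, small U first (add the entries for U minus each lowest piece of U):
  |U|=1: {7}:1  {8}:1  {9}:1
  |U|=2: {6,9}:1  {7,8}:2  {7,9}:2  {8,9}:2
  |U|=3: {5,7,8}:2  {6,7,9}:3  {6,8,9}:3  {7,8,9}:6
  |U|=4: {4,5,7,8}:2  {5,7,8,9}:8  {6,7,8,9}:12
  |U|=5: {3,4,5,7,8}:2  {4,5,7,8,9}:10  {5,6,7,8,9}:20
  |U|=6: {2,3,4,5,7,8}:2  {3,4,5,7,8,9}:12  {4,5,6,7,8,9}:30
  |U|=7: {1,2,3,4,5,7,8}:2  {2,3,4,5,7,8,9}:14  {3,4,5,6,7,8,9}:42
  |U|=8: {0,1,2,3,4,5,7,8}:2  {1,2,3,4,5,7,8,9}:16  {2,3,4,5,6,7,8,9}:56
  start at 0(j): 72
  start at 6(l): 18
sum over floor = 90

90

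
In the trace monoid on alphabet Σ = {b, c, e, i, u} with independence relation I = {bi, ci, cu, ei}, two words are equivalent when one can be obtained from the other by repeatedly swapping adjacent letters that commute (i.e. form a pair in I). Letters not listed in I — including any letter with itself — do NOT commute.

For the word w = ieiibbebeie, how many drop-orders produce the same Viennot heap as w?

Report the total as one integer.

0(i) covers ∅
1(e) covers ∅
2(i) covers 0:i
3(i) covers 2:i
4(b) covers 1:e
5(b) covers 4:b
6(e) covers 5:b
7(b) covers 6:e
8(e) covers 7:b
9(i) covers 3:i
10(e) covers 8:e
floor of heap: 0:i, 1:e
completions by unplaced set U, small U first (add the entries for U minus each lowest piece of U):
  |U|=1: {9}:1  {10}:1
  |U|=2: {3,9}:1  {8,10}:1  {9,10}:2
  |U|=3: {2,3,9}:1  {3,9,10}:3  {7,8,10}:1  {8,9,10}:3
  |U|=4: {0,2,3,9}:1  {2,3,9,10}:4  {3,8,9,10}:6  {6,7,8,10}:1  {7,8,9,10}:4
  |U|=5: {0,2,3,9,10}:5  {2,3,8,9,10}:10  {3,7,8,9,10}:10  {5,6,7,8,10}:1  {6,7,8,9,10}:5
  |U|=6: {0,2,3,8,9,10}:15  {2,3,7,8,9,10}:20  {3,6,7,8,9,10}:15  {4,5,6,7,8,10}:1  {5,6,7,8,9,10}:6
  |U|=7: {0,2,3,7,8,9,10}:35  {1,4,5,6,7,8,10}:1  {2,3,6,7,8,9,10}:35  {3,5,6,7,8,9,10}:21  {4,5,6,7,8,9,10}:7
  |U|=8: {0,2,3,6,7,8,9,10}:70  {1,4,5,6,7,8,9,10}:8  {2,3,5,6,7,8,9,10}:56  {3,4,5,6,7,8,9,10}:28
  |U|=9: {0,2,3,5,6,7,8,9,10}:126  {1,3,4,5,6,7,8,9,10}:36  {2,3,4,5,6,7,8,9,10}:84
  start at 0(i): 120
  start at 1(e): 210
sum over floor = 330

330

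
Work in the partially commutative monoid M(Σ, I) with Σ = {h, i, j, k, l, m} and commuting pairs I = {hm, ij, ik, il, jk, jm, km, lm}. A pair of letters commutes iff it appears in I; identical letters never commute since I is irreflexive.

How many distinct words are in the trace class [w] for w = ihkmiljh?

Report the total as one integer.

#0=i has no predecessor
#1=h depends on [0:i]
#2=k depends on [1:h]
#3=m depends on [0:i]
#4=i depends on [1:h, 3:m]
#5=l depends on [2:k]
#6=j depends on [5:l]
#7=h depends on [4:i, 6:j]
sources: [0:i]
N(rest) = Σ N(rest − s) over sources s of rest; N(one piece) = 1:
  size 1 → [7]=1
  size 2 → [4,7]=1  [6,7]=1
  size 3 → [3,4,7]=1  [4,6,7]=2  [5,6,7]=1
  size 4 → [2,5,6,7]=1  [3,4,6,7]=3  [4,5,6,7]=3
  size 5 → [2,4,5,6,7]=4  [3,4,5,6,7]=6
  size 6 → [1,2,4,5,6,7]=4  [2,3,4,5,6,7]=10
  first=0(i) contributes 14

14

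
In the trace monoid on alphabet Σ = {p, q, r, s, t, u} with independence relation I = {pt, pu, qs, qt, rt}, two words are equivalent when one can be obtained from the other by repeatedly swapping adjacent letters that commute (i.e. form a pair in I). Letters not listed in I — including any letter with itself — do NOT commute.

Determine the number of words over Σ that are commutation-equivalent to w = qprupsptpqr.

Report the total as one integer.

#0=q has no predecessor
#1=p depends on [0:q]
#2=r depends on [1:p]
#3=u depends on [2:r]
#4=p depends on [2:r]
#5=s depends on [3:u, 4:p]
#6=p depends on [5:s]
#7=t depends on [5:s]
#8=p depends on [6:p]
#9=q depends on [8:p]
#10=r depends on [9:q]
sources: [0:q]
N(rest) = Σ N(rest − s) over sources s of rest; N(one piece) = 1:
  size 1 → [7]=1  [10]=1
  size 2 → [7,10]=2  [9,10]=1
  size 3 → [7,9,10]=3  [8,9,10]=1
  size 4 → [6,8,9,10]=1  [7,8,9,10]=4
  size 5 → [6,7,8,9,10]=5
  size 6 → [5,6,7,8,9,10]=5
  size 7 → [3,5,6,7,8,9,10]=5  [4,5,6,7,8,9,10]=5
  size 8 → [3,4,5,6,7,8,9,10]=10
  size 9 → [2,3,4,5,6,7,8,9,10]=10
  first=0(q) contributes 10

10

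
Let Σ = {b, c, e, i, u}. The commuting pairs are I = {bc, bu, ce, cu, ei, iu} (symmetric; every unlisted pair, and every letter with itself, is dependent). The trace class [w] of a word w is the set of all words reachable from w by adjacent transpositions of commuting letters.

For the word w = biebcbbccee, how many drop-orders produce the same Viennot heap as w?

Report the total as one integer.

140

0(b) covers ∅
1(i) covers 0:b
2(e) covers 0:b
3(b) covers 1:i, 2:e
4(c) covers 1:i
5(b) covers 3:b
6(b) covers 5:b
7(c) covers 4:c
8(c) covers 7:c
9(e) covers 6:b
10(e) covers 9:e
floor of heap: 0:b
completions by unplaced set U, small U first (add the entries for U minus each lowest piece of U):
  |U|=1: {8}:1  {10}:1
  |U|=2: {7,8}:1  {8,10}:2  {9,10}:1
  |U|=3: {4,7,8}:1  {6,9,10}:1  {7,8,10}:3  {8,9,10}:3
  |U|=4: {4,7,8,10}:4  {5,6,9,10}:1  {6,8,9,10}:4  {7,8,9,10}:6
  |U|=5: {3,5,6,9,10}:1  {4,7,8,9,10}:10  {5,6,8,9,10}:5  {6,7,8,9,10}:10
  |U|=6: {2,3,5,6,9,10}:1  {3,5,6,8,9,10}:6  {4,6,7,8,9,10}:20  {5,6,7,8,9,10}:15
  |U|=7: {2,3,5,6,8,9,10}:7  {3,5,6,7,8,9,10}:21  {4,5,6,7,8,9,10}:35
  |U|=8: {2,3,5,6,7,8,9,10}:28  {3,4,5,6,7,8,9,10}:56
  |U|=9: {1,3,4,5,6,7,8,9,10}:56  {2,3,4,5,6,7,8,9,10}:84
  start at 0(b): 140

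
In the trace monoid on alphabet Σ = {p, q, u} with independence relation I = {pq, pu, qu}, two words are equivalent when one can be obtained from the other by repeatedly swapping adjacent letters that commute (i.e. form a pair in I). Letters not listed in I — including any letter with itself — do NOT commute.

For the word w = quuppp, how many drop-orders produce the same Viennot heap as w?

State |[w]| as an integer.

drop 0:q onto floor
drop 1:u onto floor
drop 2:u onto {1:u}
drop 3:p onto floor
drop 4:p onto {3:p}
drop 5:p onto {4:p}
ground layer = {0:q, 1:u, 3:p}
drop-orders for the pieces not yet dropped (sum over which currently-grounded one goes next):
  1 to go: {0} 1  {2} 1  {5} 1
  2 to go: {0,2} 2  {0,5} 2  {1,2} 1  {2,5} 2  {4,5} 1
  3 to go: {0,1,2} 3  {0,2,5} 6  {0,4,5} 3  {1,2,5} 3  {2,4,5} 3  {3,4,5} 1
  4 to go: {0,1,2,5} 12  {0,2,4,5} 12  {0,3,4,5} 4  {1,2,4,5} 6  {2,3,4,5} 4
  if 0:q drops first: 10 orders
  if 1:u drops first: 20 orders
  if 3:p drops first: 30 orders
heap linearizations: 60

60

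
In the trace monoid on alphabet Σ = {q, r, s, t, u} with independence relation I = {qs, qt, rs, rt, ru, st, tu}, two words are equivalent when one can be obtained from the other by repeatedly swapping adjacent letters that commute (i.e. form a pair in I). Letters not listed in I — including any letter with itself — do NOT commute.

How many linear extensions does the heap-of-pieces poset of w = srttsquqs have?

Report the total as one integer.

#0=s has no predecessor
#1=r has no predecessor
#2=t has no predecessor
#3=t depends on [2:t]
#4=s depends on [0:s]
#5=q depends on [1:r]
#6=u depends on [4:s, 5:q]
#7=q depends on [6:u]
#8=s depends on [6:u]
sources: [0:s, 1:r, 2:t]
N(rest) = Σ N(rest − s) over sources s of rest; N(one piece) = 1:
  size 1 → [3]=1  [7]=1  [8]=1
  size 2 → [2,3]=1  [3,7]=2  [3,8]=2  [7,8]=2
  size 3 → [2,3,7]=3  [2,3,8]=3  [3,7,8]=6  [6,7,8]=2
  size 4 → [2,3,7,8]=12  [3,6,7,8]=8  [4,6,7,8]=2  [5,6,7,8]=2
  size 5 → [0,4,6,7,8]=2  [1,5,6,7,8]=2  [2,3,6,7,8]=20  [3,4,6,7,8]=10  [3,5,6,7,8]=10  [4,5,6,7,8]=4
  size 6 → [0,3,4,6,7,8]=12  [0,4,5,6,7,8]=6  [1,3,5,6,7,8]=12  [1,4,5,6,7,8]=6  [2,3,4,6,7,8]=30  [2,3,5,6,7,8]=30  [3,4,5,6,7,8]=24
  size 7 → [0,1,4,5,6,7,8]=12  [0,2,3,4,6,7,8]=42  [0,3,4,5,6,7,8]=42  [1,2,3,5,6,7,8]=42  [1,3,4,5,6,7,8]=42  [2,3,4,5,6,7,8]=84
  first=0(s) contributes 168
  first=1(r) contributes 168
  first=2(t) contributes 96
|[w]| = 432

432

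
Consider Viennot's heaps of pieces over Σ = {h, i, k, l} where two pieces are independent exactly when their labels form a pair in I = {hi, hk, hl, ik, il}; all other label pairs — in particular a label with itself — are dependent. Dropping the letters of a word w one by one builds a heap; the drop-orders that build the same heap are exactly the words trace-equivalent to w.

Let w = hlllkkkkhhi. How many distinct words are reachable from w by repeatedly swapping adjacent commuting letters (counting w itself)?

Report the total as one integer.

0(h) covers ∅
1(l) covers ∅
2(l) covers 1:l
3(l) covers 2:l
4(k) covers 3:l
5(k) covers 4:k
6(k) covers 5:k
7(k) covers 6:k
8(h) covers 0:h
9(h) covers 8:h
10(i) covers ∅
floor of heap: 0:h, 1:l, 10:i
completions by unplaced set U, small U first (add the entries for U minus each lowest piece of U):
  |U|=1: {7}:1  {9}:1  {10}:1
  |U|=2: {6,7}:1  {7,9}:2  {7,10}:2  {8,9}:1  {9,10}:2
  |U|=3: {0,8,9}:1  {5,6,7}:1  {6,7,9}:3  {6,7,10}:3  {7,8,9}:3  {7,9,10}:6  {8,9,10}:3
  |U|=4: {0,7,8,9}:4  {0,8,9,10}:4  {4,5,6,7}:1  {5,6,7,9}:4  {5,6,7,10}:4  {6,7,8,9}:6  {6,7,9,10}:12  {7,8,9,10}:12
  |U|=5: {0,6,7,8,9}:10  {0,7,8,9,10}:20  {3,4,5,6,7}:1  {4,5,6,7,9}:5  {4,5,6,7,10}:5  {5,6,7,8,9}:10  {5,6,7,9,10}:20  {6,7,8,9,10}:30
  |U|=6: {0,5,6,7,8,9}:20  {0,6,7,8,9,10}:60  {2,3,4,5,6,7}:1  {3,4,5,6,7,9}:6  {3,4,5,6,7,10}:6  {4,5,6,7,8,9}:15  {4,5,6,7,9,10}:30  {5,6,7,8,9,10}:60
  |U|=7: {0,4,5,6,7,8,9}:35  {0,5,6,7,8,9,10}:140  {1,2,3,4,5,6,7}:1  {2,3,4,5,6,7,9}:7  {2,3,4,5,6,7,10}:7  {3,4,5,6,7,8,9}:21  {3,4,5,6,7,9,10}:42  {4,5,6,7,8,9,10}:105
  |U|=8: {0,3,4,5,6,7,8,9}:56  {0,4,5,6,7,8,9,10}:280  {1,2,3,4,5,6,7,9}:8  {1,2,3,4,5,6,7,10}:8  {2,3,4,5,6,7,8,9}:28  {2,3,4,5,6,7,9,10}:56  {3,4,5,6,7,8,9,10}:168
  |U|=9: {0,2,3,4,5,6,7,8,9}:84  {0,3,4,5,6,7,8,9,10}:504  {1,2,3,4,5,6,7,8,9}:36  {1,2,3,4,5,6,7,9,10}:72  {2,3,4,5,6,7,8,9,10}:252
  start at 0(h): 360
  start at 1(l): 840
  start at 10(i): 120
sum over floor = 1320

1320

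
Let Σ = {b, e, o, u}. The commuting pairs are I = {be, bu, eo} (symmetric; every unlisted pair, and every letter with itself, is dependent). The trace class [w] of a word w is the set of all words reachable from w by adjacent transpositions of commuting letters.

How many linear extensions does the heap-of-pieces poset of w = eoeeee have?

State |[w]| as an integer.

0(e) covers ∅
1(o) covers ∅
2(e) covers 0:e
3(e) covers 2:e
4(e) covers 3:e
5(e) covers 4:e
floor of heap: 0:e, 1:o
completions by unplaced set U, small U first (add the entries for U minus each lowest piece of U):
  |U|=1: {1}:1  {5}:1
  |U|=2: {1,5}:2  {4,5}:1
  |U|=3: {1,4,5}:3  {3,4,5}:1
  |U|=4: {1,3,4,5}:4  {2,3,4,5}:1
  start at 0(e): 5
  start at 1(o): 1
sum over floor = 6

6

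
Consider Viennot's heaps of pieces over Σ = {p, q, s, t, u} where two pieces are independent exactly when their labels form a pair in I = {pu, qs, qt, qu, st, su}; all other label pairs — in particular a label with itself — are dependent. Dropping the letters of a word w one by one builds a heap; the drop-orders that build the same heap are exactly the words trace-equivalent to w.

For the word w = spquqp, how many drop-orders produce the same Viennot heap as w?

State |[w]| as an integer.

0(s) covers ∅
1(p) covers 0:s
2(q) covers 1:p
3(u) covers ∅
4(q) covers 2:q
5(p) covers 4:q
floor of heap: 0:s, 3:u
completions by unplaced set U, small U first (add the entries for U minus each lowest piece of U):
  |U|=1: {3}:1  {5}:1
  |U|=2: {3,5}:2  {4,5}:1
  |U|=3: {2,4,5}:1  {3,4,5}:3
  |U|=4: {1,2,4,5}:1  {2,3,4,5}:4
  start at 0(s): 5
  start at 3(u): 1
sum over floor = 6

6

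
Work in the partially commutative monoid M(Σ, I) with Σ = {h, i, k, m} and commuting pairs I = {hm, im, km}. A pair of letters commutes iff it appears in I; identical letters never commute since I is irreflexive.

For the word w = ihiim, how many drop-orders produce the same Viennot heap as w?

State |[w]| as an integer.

#0=i has no predecessor
#1=h depends on [0:i]
#2=i depends on [1:h]
#3=i depends on [2:i]
#4=m has no predecessor
sources: [0:i, 4:m]
N(rest) = Σ N(rest − s) over sources s of rest; N(one piece) = 1:
  size 1 → [3]=1  [4]=1
  size 2 → [2,3]=1  [3,4]=2
  size 3 → [1,2,3]=1  [2,3,4]=3
  first=0(i) contributes 4
  first=4(m) contributes 1
|[w]| = 5

5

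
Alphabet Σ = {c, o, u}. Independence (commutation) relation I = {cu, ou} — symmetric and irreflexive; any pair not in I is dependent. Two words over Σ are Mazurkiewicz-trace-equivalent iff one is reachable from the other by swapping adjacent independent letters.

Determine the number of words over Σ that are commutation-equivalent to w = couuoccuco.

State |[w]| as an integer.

120

piece 0:c — minimal
piece 1:o rests on {0:c}
piece 2:u — minimal
piece 3:u rests on {2:u}
piece 4:o rests on {1:o}
piece 5:c rests on {4:o}
piece 6:c rests on {5:c}
piece 7:u rests on {3:u}
piece 8:c rests on {6:c}
piece 9:o rests on {8:c}
minimal pieces: {0:c, 2:u}
ways to finish when only these pieces remain (= sum over removing one remaining piece with nothing left below it):
  1 left: {7}→1  {9}→1
  2 left: {3,7}→1  {7,9}→2  {8,9}→1
  3 left: {2,3,7}→1  {3,7,9}→3  {6,8,9}→1  {7,8,9}→3
  4 left: {2,3,7,9}→4  {3,7,8,9}→6  {5,6,8,9}→1  {6,7,8,9}→4
  5 left: {2,3,7,8,9}→10  {3,6,7,8,9}→10  {4,5,6,8,9}→1  {5,6,7,8,9}→5
  6 left: {1,4,5,6,8,9}→1  {2,3,6,7,8,9}→20  {3,5,6,7,8,9}→15  {4,5,6,7,8,9}→6
  7 left: {0,1,4,5,6,8,9}→1  {1,4,5,6,7,8,9}→7  {2,3,5,6,7,8,9}→35  {3,4,5,6,7,8,9}→21
  8 left: {0,1,4,5,6,7,8,9}→8  {1,3,4,5,6,7,8,9}→28  {2,3,4,5,6,7,8,9}→56
  placing 0:c first → 84 extensions
  placing 2:u first → 36 extensions
total linear extensions = 120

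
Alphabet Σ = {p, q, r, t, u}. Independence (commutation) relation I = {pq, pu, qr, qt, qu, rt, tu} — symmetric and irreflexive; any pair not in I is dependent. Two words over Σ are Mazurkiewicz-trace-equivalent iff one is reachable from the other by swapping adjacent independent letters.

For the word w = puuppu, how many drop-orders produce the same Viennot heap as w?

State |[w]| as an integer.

piece 0:p — minimal
piece 1:u — minimal
piece 2:u rests on {1:u}
piece 3:p rests on {0:p}
piece 4:p rests on {3:p}
piece 5:u rests on {2:u}
minimal pieces: {0:p, 1:u}
ways to finish when only these pieces remain (= sum over removing one remaining piece with nothing left below it):
  1 left: {4}→1  {5}→1
  2 left: {2,5}→1  {3,4}→1  {4,5}→2
  3 left: {0,3,4}→1  {1,2,5}→1  {2,4,5}→3  {3,4,5}→3
  4 left: {0,3,4,5}→4  {1,2,4,5}→4  {2,3,4,5}→6
  placing 0:p first → 10 extensions
  placing 1:u first → 10 extensions
total linear extensions = 20

20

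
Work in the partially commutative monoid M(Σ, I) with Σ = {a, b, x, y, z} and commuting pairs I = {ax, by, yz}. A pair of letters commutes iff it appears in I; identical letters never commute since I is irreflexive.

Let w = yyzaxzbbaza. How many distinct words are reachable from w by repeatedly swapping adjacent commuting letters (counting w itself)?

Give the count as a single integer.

0(y) covers ∅
1(y) covers 0:y
2(z) covers ∅
3(a) covers 1:y, 2:z
4(x) covers 1:y, 2:z
5(z) covers 3:a, 4:x
6(b) covers 5:z
7(b) covers 6:b
8(a) covers 7:b
9(z) covers 8:a
10(a) covers 9:z
floor of heap: 0:y, 2:z
completions by unplaced set U, small U first (add the entries for U minus each lowest piece of U):
  |U|=1: {10}:1
  |U|=2: {9,10}:1
  |U|=3: {8,9,10}:1
  |U|=4: {7,8,9,10}:1
  |U|=5: {6,7,8,9,10}:1
  |U|=6: {5,6,7,8,9,10}:1
  |U|=7: {3,5,6,7,8,9,10}:1  {4,5,6,7,8,9,10}:1
  |U|=8: {3,4,5,6,7,8,9,10}:2
  |U|=9: {1,3,4,5,6,7,8,9,10}:2  {2,3,4,5,6,7,8,9,10}:2
  start at 0(y): 4
  start at 2(z): 2
sum over floor = 6

6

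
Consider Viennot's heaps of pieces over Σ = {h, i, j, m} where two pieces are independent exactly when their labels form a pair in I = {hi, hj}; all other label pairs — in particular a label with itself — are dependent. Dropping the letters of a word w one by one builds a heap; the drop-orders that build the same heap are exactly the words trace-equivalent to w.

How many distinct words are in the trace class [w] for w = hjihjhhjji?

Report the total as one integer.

drop 0:h onto floor
drop 1:j onto floor
drop 2:i onto {1:j}
drop 3:h onto {0:h}
drop 4:j onto {2:i}
drop 5:h onto {3:h}
drop 6:h onto {5:h}
drop 7:j onto {4:j}
drop 8:j onto {7:j}
drop 9:i onto {8:j}
ground layer = {0:h, 1:j}
drop-orders for the pieces not yet dropped (sum over which currently-grounded one goes next):
  1 to go: {6} 1  {9} 1
  2 to go: {5,6} 1  {6,9} 2  {8,9} 1
  3 to go: {3,5,6} 1  {5,6,9} 3  {6,8,9} 3  {7,8,9} 1
  4 to go: {0,3,5,6} 1  {3,5,6,9} 4  {4,7,8,9} 1  {5,6,8,9} 6  {6,7,8,9} 4
  5 to go: {0,3,5,6,9} 5  {2,4,7,8,9} 1  {3,5,6,8,9} 10  {4,6,7,8,9} 5  {5,6,7,8,9} 10
  6 to go: {0,3,5,6,8,9} 15  {1,2,4,7,8,9} 1  {2,4,6,7,8,9} 6  {3,5,6,7,8,9} 20  {4,5,6,7,8,9} 15
  7 to go: {0,3,5,6,7,8,9} 35  {1,2,4,6,7,8,9} 7  {2,4,5,6,7,8,9} 21  {3,4,5,6,7,8,9} 35
  8 to go: {0,3,4,5,6,7,8,9} 70  {1,2,4,5,6,7,8,9} 28  {2,3,4,5,6,7,8,9} 56
  if 0:h drops first: 84 orders
  if 1:j drops first: 126 orders
heap linearizations: 210

210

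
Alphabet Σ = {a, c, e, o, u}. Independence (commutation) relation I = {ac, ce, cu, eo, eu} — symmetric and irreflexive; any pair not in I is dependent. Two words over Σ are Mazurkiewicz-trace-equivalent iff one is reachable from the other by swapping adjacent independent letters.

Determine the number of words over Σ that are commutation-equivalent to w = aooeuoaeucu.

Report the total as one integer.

78

#0=a has no predecessor
#1=o depends on [0:a]
#2=o depends on [1:o]
#3=e depends on [0:a]
#4=u depends on [2:o]
#5=o depends on [4:u]
#6=a depends on [3:e, 5:o]
#7=e depends on [6:a]
#8=u depends on [6:a]
#9=c depends on [5:o]
#10=u depends on [8:u]
sources: [0:a]
N(rest) = Σ N(rest − s) over sources s of rest; N(one piece) = 1:
  size 1 → [7]=1  [9]=1  [10]=1
  size 2 → [7,9]=2  [7,10]=2  [8,10]=1  [9,10]=2
  size 3 → [7,8,10]=3  [7,9,10]=6  [8,9,10]=3
  size 4 → [6,7,8,10]=3  [7,8,9,10]=12
  size 5 → [3,6,7,8,10]=3  [6,7,8,9,10]=15
  size 6 → [3,6,7,8,9,10]=18  [5,6,7,8,9,10]=15
  size 7 → [3,5,6,7,8,9,10]=33  [4,5,6,7,8,9,10]=15
  size 8 → [2,4,5,6,7,8,9,10]=15  [3,4,5,6,7,8,9,10]=48
  size 9 → [1,2,4,5,6,7,8,9,10]=15  [2,3,4,5,6,7,8,9,10]=63
  first=0(a) contributes 78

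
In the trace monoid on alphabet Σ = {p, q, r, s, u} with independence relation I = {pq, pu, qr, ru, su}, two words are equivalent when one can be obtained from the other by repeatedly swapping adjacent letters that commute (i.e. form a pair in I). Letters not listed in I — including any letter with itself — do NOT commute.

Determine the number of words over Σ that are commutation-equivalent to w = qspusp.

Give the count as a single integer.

drop 0:q onto floor
drop 1:s onto {0:q}
drop 2:p onto {1:s}
drop 3:u onto {0:q}
drop 4:s onto {2:p}
drop 5:p onto {4:s}
ground layer = {0:q}
drop-orders for the pieces not yet dropped (sum over which currently-grounded one goes next):
  1 to go: {3} 1  {5} 1
  2 to go: {3,5} 2  {4,5} 1
  3 to go: {2,4,5} 1  {3,4,5} 3
  4 to go: {1,2,4,5} 1  {2,3,4,5} 4
  if 0:q drops first: 5 orders

5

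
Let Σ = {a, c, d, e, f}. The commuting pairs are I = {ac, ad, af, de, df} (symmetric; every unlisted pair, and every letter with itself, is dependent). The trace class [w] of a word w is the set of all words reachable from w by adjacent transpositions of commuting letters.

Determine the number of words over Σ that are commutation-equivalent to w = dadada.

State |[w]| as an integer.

0(d) covers ∅
1(a) covers ∅
2(d) covers 0:d
3(a) covers 1:a
4(d) covers 2:d
5(a) covers 3:a
floor of heap: 0:d, 1:a
completions by unplaced set U, small U first (add the entries for U minus each lowest piece of U):
  |U|=1: {4}:1  {5}:1
  |U|=2: {2,4}:1  {3,5}:1  {4,5}:2
  |U|=3: {0,2,4}:1  {1,3,5}:1  {2,4,5}:3  {3,4,5}:3
  |U|=4: {0,2,4,5}:4  {1,3,4,5}:4  {2,3,4,5}:6
  start at 0(d): 10
  start at 1(a): 10
sum over floor = 20

20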